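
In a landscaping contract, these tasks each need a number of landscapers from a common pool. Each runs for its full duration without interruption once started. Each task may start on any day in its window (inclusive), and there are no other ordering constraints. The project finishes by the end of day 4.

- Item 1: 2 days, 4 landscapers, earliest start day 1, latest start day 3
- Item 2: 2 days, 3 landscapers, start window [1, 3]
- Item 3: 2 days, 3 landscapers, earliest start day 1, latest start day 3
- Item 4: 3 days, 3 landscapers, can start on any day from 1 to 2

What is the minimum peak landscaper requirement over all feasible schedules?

Early-start (Item 1@1, Item 2@1, Item 3@1, Item 4@1) gives peak 13: d1:13  d2:13  d3:3  d4:0.
Shift Item 2→3, Item 3→3.
Schedule Item 1@1, Item 2@3, Item 3@3, Item 4@1: d1:7  d2:7  d3:9  d4:6 — peak 9.

9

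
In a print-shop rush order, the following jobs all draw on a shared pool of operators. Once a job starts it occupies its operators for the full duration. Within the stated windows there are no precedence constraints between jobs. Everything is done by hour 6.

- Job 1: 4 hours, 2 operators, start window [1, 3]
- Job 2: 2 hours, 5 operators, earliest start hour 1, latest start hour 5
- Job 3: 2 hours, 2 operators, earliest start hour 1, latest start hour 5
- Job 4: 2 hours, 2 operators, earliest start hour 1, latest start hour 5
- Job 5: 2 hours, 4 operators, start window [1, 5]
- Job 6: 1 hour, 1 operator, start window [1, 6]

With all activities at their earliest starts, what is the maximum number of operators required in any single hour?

16

Early-start schedule: Job 1@1, Job 2@1, Job 3@1, Job 4@1, Job 5@1, Job 6@1.
Load per hour: hour 1: 16, hour 2: 15, hour 3: 2, hour 4: 2, hour 5: 0, hour 6: 0.
Peak is 16.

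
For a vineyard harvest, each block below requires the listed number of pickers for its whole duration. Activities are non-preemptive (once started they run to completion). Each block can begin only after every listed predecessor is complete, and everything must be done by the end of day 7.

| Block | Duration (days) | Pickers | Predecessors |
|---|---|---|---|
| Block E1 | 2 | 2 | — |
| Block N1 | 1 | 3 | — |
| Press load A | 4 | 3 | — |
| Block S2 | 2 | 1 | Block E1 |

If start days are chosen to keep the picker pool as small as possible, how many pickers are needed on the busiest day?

Early-start (Block E1@1, Block N1@1, Press load A@1, Block S2@3) gives peak 8: d1:8  d2:5  d3:4  d4:4  d5:0  d6:0  d7:0.
Shift Block N1→3, Press load A→4.
Schedule Block E1@1, Block N1@3, Press load A@4, Block S2@3: d1:2  d2:2  d3:4  d4:4  d5:3  d6:3  d7:3 — peak 4.

4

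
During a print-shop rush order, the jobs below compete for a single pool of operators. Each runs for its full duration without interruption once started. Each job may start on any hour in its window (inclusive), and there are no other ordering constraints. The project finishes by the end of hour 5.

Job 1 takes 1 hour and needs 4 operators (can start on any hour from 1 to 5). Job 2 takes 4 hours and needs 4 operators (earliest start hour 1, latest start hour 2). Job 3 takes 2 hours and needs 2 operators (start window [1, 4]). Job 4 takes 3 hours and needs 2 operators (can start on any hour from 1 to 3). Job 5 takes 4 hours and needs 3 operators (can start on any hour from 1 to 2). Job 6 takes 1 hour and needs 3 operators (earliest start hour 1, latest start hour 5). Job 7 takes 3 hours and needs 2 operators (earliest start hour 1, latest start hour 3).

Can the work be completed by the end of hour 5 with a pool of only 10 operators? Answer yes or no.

no

Total operator-hours = 51; over 5 hours the average is 51/5 > 10, so some hour must exceed 10.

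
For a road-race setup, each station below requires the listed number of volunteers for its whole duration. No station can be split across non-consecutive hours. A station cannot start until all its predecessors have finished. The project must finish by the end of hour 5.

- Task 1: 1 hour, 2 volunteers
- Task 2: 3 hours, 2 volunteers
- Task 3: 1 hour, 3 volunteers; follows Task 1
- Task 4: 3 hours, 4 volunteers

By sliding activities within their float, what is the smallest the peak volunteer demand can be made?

Early-start (Task 1@1, Task 2@1, Task 3@2, Task 4@1) gives peak 9: h1:8  h2:9  h3:6  h4:0  h5:0.
Shift Task 4→3.
Schedule Task 1@1, Task 2@1, Task 3@2, Task 4@3: h1:4  h2:5  h3:6  h4:4  h5:4 — peak 6.

6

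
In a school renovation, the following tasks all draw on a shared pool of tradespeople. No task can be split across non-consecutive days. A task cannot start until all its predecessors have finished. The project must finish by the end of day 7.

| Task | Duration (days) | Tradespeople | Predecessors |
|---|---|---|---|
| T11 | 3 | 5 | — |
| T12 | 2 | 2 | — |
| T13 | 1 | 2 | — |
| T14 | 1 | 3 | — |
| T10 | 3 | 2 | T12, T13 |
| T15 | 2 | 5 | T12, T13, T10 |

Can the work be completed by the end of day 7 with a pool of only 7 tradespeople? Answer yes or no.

yes

Schedule T11@2, T12@1, T13@1, T14@1, T10@3, T15@6: d1:7  d2:7  d3:7  d4:7  d5:2  d6:5  d7:5 — peak 7 ≤ 7.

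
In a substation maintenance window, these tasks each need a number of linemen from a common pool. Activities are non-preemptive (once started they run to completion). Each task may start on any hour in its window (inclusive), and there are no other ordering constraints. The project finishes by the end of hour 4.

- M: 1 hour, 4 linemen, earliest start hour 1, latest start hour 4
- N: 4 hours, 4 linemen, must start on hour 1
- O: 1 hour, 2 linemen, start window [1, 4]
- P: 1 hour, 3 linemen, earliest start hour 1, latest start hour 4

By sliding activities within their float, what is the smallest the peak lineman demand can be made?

8

Early-start (M@1, N@1, O@1, P@1) gives peak 13: h1:13  h2:4  h3:4  h4:4.
Shift O→2, P→3.
Schedule M@1, N@1, O@2, P@3: h1:8  h2:6  h3:7  h4:4 — peak 8.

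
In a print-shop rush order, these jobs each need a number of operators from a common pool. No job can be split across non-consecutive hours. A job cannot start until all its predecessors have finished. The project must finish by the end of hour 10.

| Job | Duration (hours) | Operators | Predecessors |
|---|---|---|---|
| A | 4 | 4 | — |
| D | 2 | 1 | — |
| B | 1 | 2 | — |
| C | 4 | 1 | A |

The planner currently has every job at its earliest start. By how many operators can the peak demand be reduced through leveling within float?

Early-start peak: h1:7  h2:5  h3:4  h4:4  h5:1  h6:1  h7:1  h8:1  h9:0  h10:0 ⇒ 7.
Leveled (A@1, D@5, B@5, C@5): h1:4  h2:4  h3:4  h4:4  h5:4  h6:2  h7:1  h8:1  h9:0  h10:0 ⇒ 4.
Reduction 7 − 4 = 3.

3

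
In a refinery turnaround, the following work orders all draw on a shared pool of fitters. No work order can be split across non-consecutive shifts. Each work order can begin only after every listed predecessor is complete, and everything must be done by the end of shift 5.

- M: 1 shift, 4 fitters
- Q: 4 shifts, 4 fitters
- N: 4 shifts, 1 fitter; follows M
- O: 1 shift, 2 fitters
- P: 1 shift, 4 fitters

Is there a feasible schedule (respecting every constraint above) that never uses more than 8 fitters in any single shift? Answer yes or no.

Schedule M@1, Q@1, N@2, O@2, P@5: s1:8  s2:7  s3:5  s4:5  s5:5 — peak 8 ≤ 8.

yes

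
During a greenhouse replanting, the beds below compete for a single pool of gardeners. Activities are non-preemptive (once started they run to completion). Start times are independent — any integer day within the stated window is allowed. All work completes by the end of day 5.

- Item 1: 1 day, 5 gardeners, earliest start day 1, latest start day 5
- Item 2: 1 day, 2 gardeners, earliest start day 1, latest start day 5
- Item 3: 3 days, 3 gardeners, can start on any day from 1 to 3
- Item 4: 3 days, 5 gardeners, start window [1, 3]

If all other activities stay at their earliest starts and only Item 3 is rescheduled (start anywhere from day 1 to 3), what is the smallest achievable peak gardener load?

12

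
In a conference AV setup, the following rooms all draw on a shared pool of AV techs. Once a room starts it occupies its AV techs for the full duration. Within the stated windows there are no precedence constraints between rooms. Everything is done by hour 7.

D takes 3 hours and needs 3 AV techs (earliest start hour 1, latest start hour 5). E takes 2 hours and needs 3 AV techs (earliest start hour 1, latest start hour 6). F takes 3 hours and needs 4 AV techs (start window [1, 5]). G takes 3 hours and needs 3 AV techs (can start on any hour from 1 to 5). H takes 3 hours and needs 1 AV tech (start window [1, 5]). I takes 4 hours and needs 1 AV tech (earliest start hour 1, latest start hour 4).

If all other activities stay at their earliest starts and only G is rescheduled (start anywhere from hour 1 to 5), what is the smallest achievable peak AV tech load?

G@1: h1:15  h2:15  h3:12  h4:1  h5:0  h6:0  h7:0 → peak 15
G@2: h1:12  h2:15  h3:12  h4:4  h5:0  h6:0  h7:0 → peak 15
G@3: h1:12  h2:12  h3:12  h4:4  h5:3  h6:0  h7:0 → peak 12
G@4: h1:12  h2:12  h3:9  h4:4  h5:3  h6:3  h7:0 → peak 12
G@5: h1:12  h2:12  h3:9  h4:1  h5:3  h6:3  h7:3 → peak 12
Best is G@3, peak 12.

12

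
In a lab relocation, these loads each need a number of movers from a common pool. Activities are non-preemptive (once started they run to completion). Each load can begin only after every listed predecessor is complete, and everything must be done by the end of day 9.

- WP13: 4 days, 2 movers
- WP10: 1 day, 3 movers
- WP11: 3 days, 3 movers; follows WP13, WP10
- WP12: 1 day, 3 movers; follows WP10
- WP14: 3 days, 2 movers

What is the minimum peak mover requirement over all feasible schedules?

Early-start (WP13@1, WP10@1, WP11@5, WP12@2, WP14@1) gives peak 7: d1:7  d2:7  d3:4  d4:2  d5:3  d6:3  d7:3  d8:0  d9:0.
Shift WP10→5, WP11→6, WP12→9.
Schedule WP13@1, WP10@5, WP11@6, WP12@9, WP14@1: d1:4  d2:4  d3:4  d4:2  d5:3  d6:3  d7:3  d8:3  d9:3 — peak 4.
Total mover-days = 29 over 9 days ⇒ peak ≥ ⌈29/9⌉ = 4, so 4 is optimal.

4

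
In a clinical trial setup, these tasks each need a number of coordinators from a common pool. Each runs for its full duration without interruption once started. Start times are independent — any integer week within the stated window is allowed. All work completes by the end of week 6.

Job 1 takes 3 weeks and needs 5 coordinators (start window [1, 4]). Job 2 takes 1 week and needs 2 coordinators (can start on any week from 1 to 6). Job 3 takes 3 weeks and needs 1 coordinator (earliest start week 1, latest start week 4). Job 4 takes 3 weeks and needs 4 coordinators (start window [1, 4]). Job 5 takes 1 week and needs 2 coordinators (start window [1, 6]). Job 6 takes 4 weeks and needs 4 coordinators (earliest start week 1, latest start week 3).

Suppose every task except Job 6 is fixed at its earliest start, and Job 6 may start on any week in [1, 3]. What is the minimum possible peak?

14

Job 6@1: w1:18  w2:14  w3:14  w4:4  w5:0  w6:0 → peak 18
Job 6@2: w1:14  w2:14  w3:14  w4:4  w5:4  w6:0 → peak 14
Job 6@3: w1:14  w2:10  w3:14  w4:4  w5:4  w6:4 → peak 14
Best is Job 6@2, peak 14.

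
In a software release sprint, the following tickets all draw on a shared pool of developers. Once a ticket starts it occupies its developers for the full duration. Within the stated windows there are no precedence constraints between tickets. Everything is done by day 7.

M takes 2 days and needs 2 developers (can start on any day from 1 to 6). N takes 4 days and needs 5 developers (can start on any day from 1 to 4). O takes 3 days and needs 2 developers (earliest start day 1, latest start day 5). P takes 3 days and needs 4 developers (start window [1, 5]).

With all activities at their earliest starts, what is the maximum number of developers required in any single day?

Early-start schedule: M@1, N@1, O@1, P@1.
Load per day: day 1: 13, day 2: 13, day 3: 11, day 4: 5, day 5: 0, day 6: 0, day 7: 0.
Peak is 13.

13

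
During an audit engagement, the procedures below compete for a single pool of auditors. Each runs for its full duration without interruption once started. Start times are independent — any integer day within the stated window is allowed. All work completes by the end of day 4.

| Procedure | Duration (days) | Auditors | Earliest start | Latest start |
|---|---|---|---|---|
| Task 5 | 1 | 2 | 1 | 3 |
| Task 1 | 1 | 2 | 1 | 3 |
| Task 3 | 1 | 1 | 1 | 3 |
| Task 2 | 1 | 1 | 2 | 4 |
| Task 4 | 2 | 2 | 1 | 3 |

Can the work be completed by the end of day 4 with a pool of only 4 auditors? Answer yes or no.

yes

Schedule Task 5@1, Task 1@2, Task 3@1, Task 2@2, Task 4@3: d1:3  d2:3  d3:2  d4:2 — peak 3 ≤ 4.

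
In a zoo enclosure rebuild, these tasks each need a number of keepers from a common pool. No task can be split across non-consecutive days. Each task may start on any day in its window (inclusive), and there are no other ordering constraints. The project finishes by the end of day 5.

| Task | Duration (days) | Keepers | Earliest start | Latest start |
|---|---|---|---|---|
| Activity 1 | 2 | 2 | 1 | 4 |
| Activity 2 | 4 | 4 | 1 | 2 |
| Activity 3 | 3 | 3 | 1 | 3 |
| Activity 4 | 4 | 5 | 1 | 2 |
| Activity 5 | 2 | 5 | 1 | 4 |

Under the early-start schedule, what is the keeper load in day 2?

At early start, day 2 has: Activity 1, Activity 2, Activity 3, Activity 4, Activity 5.
Demand: 2 + 4 + 3 + 5 + 5 = 19.

19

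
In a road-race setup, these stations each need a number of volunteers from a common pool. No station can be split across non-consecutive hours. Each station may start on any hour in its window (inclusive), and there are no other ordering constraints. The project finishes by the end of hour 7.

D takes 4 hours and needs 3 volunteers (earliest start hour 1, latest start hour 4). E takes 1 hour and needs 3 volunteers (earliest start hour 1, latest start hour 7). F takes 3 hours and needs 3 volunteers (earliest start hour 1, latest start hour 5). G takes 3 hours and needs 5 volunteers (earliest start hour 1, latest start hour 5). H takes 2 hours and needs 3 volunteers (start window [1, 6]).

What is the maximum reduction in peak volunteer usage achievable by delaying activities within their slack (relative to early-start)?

9

Early-start peak: h1:17  h2:14  h3:11  h4:3  h5:0  h6:0  h7:0 ⇒ 17.
Leveled (D@1, E@1, F@2, G@5, H@5): h1:6  h2:6  h3:6  h4:6  h5:8  h6:8  h7:5 ⇒ 8.
Reduction 17 − 8 = 9.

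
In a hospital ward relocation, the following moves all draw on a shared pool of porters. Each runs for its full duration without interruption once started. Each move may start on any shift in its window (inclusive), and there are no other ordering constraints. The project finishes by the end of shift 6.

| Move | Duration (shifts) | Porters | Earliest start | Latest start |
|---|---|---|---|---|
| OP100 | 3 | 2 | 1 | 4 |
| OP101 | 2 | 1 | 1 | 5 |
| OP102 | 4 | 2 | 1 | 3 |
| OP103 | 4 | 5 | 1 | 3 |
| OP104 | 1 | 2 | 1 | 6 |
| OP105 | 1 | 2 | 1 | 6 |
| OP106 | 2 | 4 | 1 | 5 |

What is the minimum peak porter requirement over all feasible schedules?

9

Early-start (OP100@1, OP101@1, OP102@1, OP103@1, OP104@1, OP105@1, OP106@1) gives peak 18: s1:18  s2:14  s3:9  s4:7  s5:0  s6:0.
Shift OP103→3, OP106→5.
Schedule OP100@1, OP101@1, OP102@1, OP103@3, OP104@1, OP105@1, OP106@5: s1:9  s2:5  s3:9  s4:7  s5:9  s6:9 — peak 9.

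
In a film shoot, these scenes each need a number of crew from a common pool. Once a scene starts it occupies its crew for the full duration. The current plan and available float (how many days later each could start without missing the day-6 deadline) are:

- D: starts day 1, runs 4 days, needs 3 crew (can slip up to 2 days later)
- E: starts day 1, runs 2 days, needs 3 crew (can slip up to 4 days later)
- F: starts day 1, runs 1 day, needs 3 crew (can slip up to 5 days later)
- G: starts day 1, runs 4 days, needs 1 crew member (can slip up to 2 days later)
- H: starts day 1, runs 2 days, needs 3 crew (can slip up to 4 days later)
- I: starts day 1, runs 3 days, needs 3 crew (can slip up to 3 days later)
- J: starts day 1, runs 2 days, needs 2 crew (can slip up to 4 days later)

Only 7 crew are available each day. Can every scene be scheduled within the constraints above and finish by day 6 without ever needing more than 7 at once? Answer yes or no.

Total crew member-days = 44; over 6 days the average is 44/6 > 7, so some day must exceed 7.

no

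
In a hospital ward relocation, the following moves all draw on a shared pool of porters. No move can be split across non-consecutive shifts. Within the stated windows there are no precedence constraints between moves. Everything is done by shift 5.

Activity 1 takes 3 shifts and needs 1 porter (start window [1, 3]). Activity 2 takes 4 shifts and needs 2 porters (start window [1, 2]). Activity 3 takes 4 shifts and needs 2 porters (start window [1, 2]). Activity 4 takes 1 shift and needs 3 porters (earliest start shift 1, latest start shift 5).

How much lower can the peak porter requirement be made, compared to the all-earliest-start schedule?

3

Early-start peak: s1:8  s2:5  s3:5  s4:4  s5:0 ⇒ 8.
Leveled (Activity 1@1, Activity 2@1, Activity 3@1, Activity 4@5): s1:5  s2:5  s3:5  s4:4  s5:3 ⇒ 5.
Reduction 8 − 5 = 3.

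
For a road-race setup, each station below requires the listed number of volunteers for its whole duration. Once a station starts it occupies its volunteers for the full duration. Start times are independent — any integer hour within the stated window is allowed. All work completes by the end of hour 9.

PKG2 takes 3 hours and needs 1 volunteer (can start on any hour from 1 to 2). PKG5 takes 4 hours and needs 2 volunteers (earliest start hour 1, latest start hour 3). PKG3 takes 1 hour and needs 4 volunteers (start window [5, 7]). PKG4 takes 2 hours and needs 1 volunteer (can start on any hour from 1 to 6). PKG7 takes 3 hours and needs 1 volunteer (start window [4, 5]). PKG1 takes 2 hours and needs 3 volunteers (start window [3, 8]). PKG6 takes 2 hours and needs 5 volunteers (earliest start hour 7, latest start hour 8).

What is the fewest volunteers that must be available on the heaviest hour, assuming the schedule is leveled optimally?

Early-start (PKG2@1, PKG5@1, PKG3@5, PKG4@1, PKG7@4, PKG1@3, PKG6@7) gives peak 6: h1:4  h2:4  h3:6  h4:6  h5:5  h6:1  h7:5  h8:5  h9:0.
Shift PKG1→6, PKG6→8.
Schedule PKG2@1, PKG5@1, PKG3@5, PKG4@1, PKG7@4, PKG1@6, PKG6@8: h1:4  h2:4  h3:3  h4:3  h5:5  h6:4  h7:3  h8:5  h9:5 — peak 5.

5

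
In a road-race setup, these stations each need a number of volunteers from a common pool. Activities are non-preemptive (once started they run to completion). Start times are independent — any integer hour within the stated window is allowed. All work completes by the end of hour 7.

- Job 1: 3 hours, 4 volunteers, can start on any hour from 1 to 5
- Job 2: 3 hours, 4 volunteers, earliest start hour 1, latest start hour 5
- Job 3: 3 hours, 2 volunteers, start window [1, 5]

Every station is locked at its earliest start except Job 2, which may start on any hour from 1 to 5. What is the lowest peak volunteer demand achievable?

Job 2@1: h1:10  h2:10  h3:10  h4:0  h5:0  h6:0  h7:0 → peak 10
Job 2@2: h1:6  h2:10  h3:10  h4:4  h5:0  h6:0  h7:0 → peak 10
Job 2@3: h1:6  h2:6  h3:10  h4:4  h5:4  h6:0  h7:0 → peak 10
Job 2@4: h1:6  h2:6  h3:6  h4:4  h5:4  h6:4  h7:0 → peak 6
Job 2@5: h1:6  h2:6  h3:6  h4:0  h5:4  h6:4  h7:4 → peak 6
Best is Job 2@4, peak 6.

6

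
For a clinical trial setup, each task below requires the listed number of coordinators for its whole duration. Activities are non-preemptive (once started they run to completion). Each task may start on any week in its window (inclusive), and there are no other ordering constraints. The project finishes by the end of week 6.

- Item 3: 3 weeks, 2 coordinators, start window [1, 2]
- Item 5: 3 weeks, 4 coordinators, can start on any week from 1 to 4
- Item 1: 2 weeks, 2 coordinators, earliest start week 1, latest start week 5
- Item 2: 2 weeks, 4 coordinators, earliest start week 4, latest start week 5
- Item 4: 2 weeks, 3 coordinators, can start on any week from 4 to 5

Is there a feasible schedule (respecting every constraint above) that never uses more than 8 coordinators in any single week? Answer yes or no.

Schedule Item 3@1, Item 5@1, Item 1@1, Item 2@4, Item 4@4: w1:8  w2:8  w3:6  w4:7  w5:7  w6:0 — peak 8 ≤ 8.

yes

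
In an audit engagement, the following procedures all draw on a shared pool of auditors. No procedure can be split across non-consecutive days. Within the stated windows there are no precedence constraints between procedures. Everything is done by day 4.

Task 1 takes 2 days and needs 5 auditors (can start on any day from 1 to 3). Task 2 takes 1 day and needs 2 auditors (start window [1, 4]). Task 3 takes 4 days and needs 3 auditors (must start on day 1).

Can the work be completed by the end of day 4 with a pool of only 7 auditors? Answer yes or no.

The minimum achievable peak is 8; 7 < 8, so no feasible schedule stays within the cap.

no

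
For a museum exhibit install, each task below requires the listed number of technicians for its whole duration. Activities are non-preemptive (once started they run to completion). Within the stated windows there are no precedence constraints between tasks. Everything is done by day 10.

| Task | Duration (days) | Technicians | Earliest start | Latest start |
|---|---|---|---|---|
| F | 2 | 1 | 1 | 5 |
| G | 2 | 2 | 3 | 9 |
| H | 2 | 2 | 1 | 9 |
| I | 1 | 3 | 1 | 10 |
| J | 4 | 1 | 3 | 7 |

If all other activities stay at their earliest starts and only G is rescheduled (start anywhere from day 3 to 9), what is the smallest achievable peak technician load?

6

G@3: d1:6  d2:3  d3:3  d4:3  d5:1  d6:1  d7:0  d8:0  d9:0  d10:0 → peak 6
G@4: d1:6  d2:3  d3:1  d4:3  d5:3  d6:1  d7:0  d8:0  d9:0  d10:0 → peak 6
G@5: d1:6  d2:3  d3:1  d4:1  d5:3  d6:3  d7:0  d8:0  d9:0  d10:0 → peak 6
G@6: d1:6  d2:3  d3:1  d4:1  d5:1  d6:3  d7:2  d8:0  d9:0  d10:0 → peak 6
G@7: d1:6  d2:3  d3:1  d4:1  d5:1  d6:1  d7:2  d8:2  d9:0  d10:0 → peak 6
G@8: d1:6  d2:3  d3:1  d4:1  d5:1  d6:1  d7:0  d8:2  d9:2  d10:0 → peak 6
G@9: d1:6  d2:3  d3:1  d4:1  d5:1  d6:1  d7:0  d8:0  d9:2  d10:2 → peak 6
Best is G@3, peak 6.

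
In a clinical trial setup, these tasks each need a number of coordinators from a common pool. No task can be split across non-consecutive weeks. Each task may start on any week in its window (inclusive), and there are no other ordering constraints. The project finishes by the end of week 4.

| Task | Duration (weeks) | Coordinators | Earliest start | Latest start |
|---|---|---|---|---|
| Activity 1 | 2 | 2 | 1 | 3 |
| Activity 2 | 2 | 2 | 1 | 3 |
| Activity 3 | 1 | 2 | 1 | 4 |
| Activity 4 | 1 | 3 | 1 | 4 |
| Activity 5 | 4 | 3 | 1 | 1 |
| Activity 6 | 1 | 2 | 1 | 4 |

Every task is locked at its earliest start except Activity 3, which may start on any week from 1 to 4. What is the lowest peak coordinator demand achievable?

Activity 3@1: w1:14  w2:7  w3:3  w4:3 → peak 14
Activity 3@2: w1:12  w2:9  w3:3  w4:3 → peak 12
Activity 3@3: w1:12  w2:7  w3:5  w4:3 → peak 12
Activity 3@4: w1:12  w2:7  w3:3  w4:5 → peak 12
Best is Activity 3@2, peak 12.

12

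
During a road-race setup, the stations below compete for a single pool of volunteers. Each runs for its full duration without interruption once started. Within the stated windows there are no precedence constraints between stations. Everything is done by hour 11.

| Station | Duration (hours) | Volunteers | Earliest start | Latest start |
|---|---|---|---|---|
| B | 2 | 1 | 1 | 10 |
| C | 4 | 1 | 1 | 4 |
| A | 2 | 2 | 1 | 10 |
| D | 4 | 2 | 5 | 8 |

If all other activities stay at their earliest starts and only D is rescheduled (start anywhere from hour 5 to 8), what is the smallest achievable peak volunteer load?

D@5: h1:4  h2:4  h3:1  h4:1  h5:2  h6:2  h7:2  h8:2  h9:0  h10:0  h11:0 → peak 4
D@6: h1:4  h2:4  h3:1  h4:1  h5:0  h6:2  h7:2  h8:2  h9:2  h10:0  h11:0 → peak 4
D@7: h1:4  h2:4  h3:1  h4:1  h5:0  h6:0  h7:2  h8:2  h9:2  h10:2  h11:0 → peak 4
D@8: h1:4  h2:4  h3:1  h4:1  h5:0  h6:0  h7:0  h8:2  h9:2  h10:2  h11:2 → peak 4
Best is D@5, peak 4.

4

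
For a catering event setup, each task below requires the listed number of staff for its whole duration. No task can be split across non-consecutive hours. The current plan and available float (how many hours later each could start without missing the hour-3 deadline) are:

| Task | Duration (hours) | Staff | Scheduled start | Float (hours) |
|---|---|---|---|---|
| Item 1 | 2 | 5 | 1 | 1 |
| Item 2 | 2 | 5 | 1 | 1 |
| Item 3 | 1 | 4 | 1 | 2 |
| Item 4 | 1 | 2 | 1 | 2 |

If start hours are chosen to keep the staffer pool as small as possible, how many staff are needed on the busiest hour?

10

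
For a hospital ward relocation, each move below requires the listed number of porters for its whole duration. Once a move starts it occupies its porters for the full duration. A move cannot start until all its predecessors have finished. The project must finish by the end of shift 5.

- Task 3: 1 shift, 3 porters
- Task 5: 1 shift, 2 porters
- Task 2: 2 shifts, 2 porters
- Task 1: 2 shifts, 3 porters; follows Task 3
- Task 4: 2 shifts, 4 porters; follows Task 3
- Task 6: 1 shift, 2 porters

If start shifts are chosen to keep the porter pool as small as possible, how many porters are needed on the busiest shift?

6

Early-start (Task 3@1, Task 5@1, Task 2@1, Task 1@2, Task 4@2, Task 6@1) gives peak 9: s1:9  s2:9  s3:7  s4:0  s5:0.
Shift Task 2→2, Task 4→4, Task 6→4.
Schedule Task 3@1, Task 5@1, Task 2@2, Task 1@2, Task 4@4, Task 6@4: s1:5  s2:5  s3:5  s4:6  s5:4 — peak 6.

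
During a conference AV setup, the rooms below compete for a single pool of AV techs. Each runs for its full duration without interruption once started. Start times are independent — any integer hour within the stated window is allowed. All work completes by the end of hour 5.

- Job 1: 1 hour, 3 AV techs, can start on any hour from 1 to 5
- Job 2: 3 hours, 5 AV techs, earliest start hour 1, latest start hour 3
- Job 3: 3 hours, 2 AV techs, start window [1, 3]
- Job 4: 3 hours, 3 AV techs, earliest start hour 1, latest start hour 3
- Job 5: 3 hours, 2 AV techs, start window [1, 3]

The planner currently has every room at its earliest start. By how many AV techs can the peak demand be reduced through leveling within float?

Early-start peak: h1:15  h2:12  h3:12  h4:0  h5:0 ⇒ 15.
Leveled (Job 1@1, Job 2@1, Job 3@1, Job 4@2, Job 5@1): h1:12  h2:12  h3:12  h4:3  h5:0 ⇒ 12.
Reduction 15 − 12 = 3.

3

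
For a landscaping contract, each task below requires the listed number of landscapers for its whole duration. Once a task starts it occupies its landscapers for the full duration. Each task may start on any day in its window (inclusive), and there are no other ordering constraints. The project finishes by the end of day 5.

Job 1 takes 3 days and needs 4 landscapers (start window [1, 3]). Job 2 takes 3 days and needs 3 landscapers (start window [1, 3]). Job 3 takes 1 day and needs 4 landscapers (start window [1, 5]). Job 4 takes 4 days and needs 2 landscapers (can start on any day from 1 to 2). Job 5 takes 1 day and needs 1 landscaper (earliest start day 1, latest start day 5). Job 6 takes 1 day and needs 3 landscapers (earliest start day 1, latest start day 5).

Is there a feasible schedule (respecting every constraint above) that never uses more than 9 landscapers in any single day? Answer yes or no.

Schedule Job 1@1, Job 2@1, Job 3@4, Job 4@1, Job 5@4, Job 6@5: d1:9  d2:9  d3:9  d4:7  d5:3 — peak 9 ≤ 9.

yes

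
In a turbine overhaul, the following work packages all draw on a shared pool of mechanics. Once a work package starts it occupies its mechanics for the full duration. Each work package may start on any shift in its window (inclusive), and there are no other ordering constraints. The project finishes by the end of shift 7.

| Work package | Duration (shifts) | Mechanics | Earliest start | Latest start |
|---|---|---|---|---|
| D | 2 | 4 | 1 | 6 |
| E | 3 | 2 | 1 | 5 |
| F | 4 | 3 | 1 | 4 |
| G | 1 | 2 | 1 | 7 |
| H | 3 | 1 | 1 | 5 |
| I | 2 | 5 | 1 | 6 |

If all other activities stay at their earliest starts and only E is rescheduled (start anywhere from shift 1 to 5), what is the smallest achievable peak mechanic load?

E@1: s1:17  s2:15  s3:6  s4:3  s5:0  s6:0  s7:0 → peak 17
E@2: s1:15  s2:15  s3:6  s4:5  s5:0  s6:0  s7:0 → peak 15
E@3: s1:15  s2:13  s3:6  s4:5  s5:2  s6:0  s7:0 → peak 15
E@4: s1:15  s2:13  s3:4  s4:5  s5:2  s6:2  s7:0 → peak 15
E@5: s1:15  s2:13  s3:4  s4:3  s5:2  s6:2  s7:2 → peak 15
Best is E@2, peak 15.

15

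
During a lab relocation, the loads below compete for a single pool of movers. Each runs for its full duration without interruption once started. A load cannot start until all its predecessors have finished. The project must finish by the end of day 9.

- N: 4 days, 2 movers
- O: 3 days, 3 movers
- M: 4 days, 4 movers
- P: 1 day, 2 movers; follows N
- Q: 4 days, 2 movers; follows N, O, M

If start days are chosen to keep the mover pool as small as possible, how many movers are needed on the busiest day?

Schedule N@1, O@1, M@1, P@5, Q@5: d1:9  d2:9  d3:9  d4:6  d5:4  d6:2  d7:2  d8:2  d9:0 — peak 9.

9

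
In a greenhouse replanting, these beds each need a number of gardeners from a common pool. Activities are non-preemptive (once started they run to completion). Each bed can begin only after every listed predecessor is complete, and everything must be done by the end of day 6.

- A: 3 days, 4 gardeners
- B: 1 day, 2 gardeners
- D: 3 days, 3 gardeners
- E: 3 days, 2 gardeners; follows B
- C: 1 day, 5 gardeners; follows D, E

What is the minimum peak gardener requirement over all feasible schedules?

Schedule A@1, B@1, D@1, E@2, C@5: d1:9  d2:9  d3:9  d4:2  d5:5  d6:0 — peak 9.

9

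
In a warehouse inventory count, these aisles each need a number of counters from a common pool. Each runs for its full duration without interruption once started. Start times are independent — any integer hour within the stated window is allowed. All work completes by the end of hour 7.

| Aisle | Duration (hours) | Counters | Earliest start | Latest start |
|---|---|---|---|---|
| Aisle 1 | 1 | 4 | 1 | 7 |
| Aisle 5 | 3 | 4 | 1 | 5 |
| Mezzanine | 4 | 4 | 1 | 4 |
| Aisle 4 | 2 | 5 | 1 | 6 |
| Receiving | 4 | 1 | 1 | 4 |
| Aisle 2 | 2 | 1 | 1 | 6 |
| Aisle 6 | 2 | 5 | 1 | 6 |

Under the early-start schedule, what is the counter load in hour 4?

5

At early start, hour 4 has: Mezzanine, Receiving.
Demand: 4 + 1 = 5.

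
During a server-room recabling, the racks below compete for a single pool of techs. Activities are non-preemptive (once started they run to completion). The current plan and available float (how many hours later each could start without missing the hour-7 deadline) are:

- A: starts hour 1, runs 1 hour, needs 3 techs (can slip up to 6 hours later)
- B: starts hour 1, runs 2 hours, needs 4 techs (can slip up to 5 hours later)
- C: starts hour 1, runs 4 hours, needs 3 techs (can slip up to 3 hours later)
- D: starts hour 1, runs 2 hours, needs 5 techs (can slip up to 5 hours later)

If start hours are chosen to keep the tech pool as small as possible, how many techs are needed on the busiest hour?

Early-start (A@1, B@1, C@1, D@1) gives peak 15: h1:15  h2:12  h3:3  h4:3  h5:0  h6:0  h7:0.
Shift C→2, D→6.
Schedule A@1, B@1, C@2, D@6: h1:7  h2:7  h3:3  h4:3  h5:3  h6:5  h7:5 — peak 7.

7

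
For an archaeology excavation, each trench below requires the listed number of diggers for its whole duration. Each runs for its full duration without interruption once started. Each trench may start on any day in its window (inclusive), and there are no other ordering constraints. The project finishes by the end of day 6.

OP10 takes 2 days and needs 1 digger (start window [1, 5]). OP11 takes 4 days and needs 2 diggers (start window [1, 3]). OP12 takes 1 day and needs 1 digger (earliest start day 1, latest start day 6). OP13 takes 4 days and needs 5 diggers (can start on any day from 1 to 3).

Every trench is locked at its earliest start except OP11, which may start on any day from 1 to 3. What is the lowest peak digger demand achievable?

OP11@1: d1:9  d2:8  d3:7  d4:7  d5:0  d6:0 → peak 9
OP11@2: d1:7  d2:8  d3:7  d4:7  d5:2  d6:0 → peak 8
OP11@3: d1:7  d2:6  d3:7  d4:7  d5:2  d6:2 → peak 7
Best is OP11@3, peak 7.

7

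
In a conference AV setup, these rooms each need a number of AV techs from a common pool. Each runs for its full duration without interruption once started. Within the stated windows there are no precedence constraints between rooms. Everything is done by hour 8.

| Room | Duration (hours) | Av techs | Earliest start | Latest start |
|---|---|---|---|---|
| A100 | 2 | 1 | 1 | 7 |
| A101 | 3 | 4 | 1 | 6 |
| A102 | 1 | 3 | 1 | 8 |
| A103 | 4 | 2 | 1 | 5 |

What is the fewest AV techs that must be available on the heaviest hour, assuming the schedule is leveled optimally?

Early-start (A100@1, A101@1, A102@1, A103@1) gives peak 10: h1:10  h2:7  h3:6  h4:2  h5:0  h6:0  h7:0  h8:0.
Shift A101→5, A102→8.
Schedule A100@1, A101@5, A102@8, A103@1: h1:3  h2:3  h3:2  h4:2  h5:4  h6:4  h7:4  h8:3 — peak 4.
Total AV tech-hours = 25 over 8 hours ⇒ peak ≥ ⌈25/8⌉ = 4, so 4 is optimal.

4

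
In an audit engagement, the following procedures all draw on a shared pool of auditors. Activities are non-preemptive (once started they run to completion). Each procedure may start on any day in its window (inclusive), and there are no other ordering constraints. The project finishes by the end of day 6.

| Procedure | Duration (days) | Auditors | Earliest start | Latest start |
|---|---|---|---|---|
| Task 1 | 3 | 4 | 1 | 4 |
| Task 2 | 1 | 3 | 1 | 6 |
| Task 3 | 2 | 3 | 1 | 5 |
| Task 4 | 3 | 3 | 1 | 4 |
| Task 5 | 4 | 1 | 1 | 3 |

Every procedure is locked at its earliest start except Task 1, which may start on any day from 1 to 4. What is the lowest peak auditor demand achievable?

10

Task 1@1: d1:14  d2:11  d3:8  d4:1  d5:0  d6:0 → peak 14
Task 1@2: d1:10  d2:11  d3:8  d4:5  d5:0  d6:0 → peak 11
Task 1@3: d1:10  d2:7  d3:8  d4:5  d5:4  d6:0 → peak 10
Task 1@4: d1:10  d2:7  d3:4  d4:5  d5:4  d6:4 → peak 10
Best is Task 1@3, peak 10.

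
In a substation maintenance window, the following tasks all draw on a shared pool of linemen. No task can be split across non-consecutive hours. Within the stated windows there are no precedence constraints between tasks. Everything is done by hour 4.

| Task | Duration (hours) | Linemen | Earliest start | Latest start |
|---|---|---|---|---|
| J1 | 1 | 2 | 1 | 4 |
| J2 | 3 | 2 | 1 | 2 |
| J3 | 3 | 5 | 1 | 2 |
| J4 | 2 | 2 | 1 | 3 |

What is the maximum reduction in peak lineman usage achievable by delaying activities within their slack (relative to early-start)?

2

Early-start peak: h1:11  h2:9  h3:7  h4:0 ⇒ 11.
Leveled (J1@1, J2@1, J3@1, J4@2): h1:9  h2:9  h3:9  h4:0 ⇒ 9.
Reduction 11 − 9 = 2.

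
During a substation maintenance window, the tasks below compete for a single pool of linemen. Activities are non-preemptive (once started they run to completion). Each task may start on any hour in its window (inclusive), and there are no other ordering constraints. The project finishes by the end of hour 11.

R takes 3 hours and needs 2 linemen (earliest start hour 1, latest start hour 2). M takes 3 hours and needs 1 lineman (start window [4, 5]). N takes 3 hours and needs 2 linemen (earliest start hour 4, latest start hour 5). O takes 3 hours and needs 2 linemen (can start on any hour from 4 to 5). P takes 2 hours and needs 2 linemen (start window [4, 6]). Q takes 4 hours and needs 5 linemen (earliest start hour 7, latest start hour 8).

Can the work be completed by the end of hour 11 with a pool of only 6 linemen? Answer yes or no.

The minimum achievable peak is 7; 6 < 7, so no feasible schedule stays within the cap.

no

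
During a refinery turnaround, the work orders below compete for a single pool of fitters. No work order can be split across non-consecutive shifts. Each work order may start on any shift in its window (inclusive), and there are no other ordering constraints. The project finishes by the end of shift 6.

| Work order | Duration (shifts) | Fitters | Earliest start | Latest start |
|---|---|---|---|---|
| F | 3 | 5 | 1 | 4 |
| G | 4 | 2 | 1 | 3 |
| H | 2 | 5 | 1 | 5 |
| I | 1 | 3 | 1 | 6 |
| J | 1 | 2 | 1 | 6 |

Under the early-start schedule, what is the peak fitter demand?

17

Early-start schedule: F@1, G@1, H@1, I@1, J@1.
Load per shift: shift 1: 17, shift 2: 12, shift 3: 7, shift 4: 2, shift 5: 0, shift 6: 0.
Peak is 17.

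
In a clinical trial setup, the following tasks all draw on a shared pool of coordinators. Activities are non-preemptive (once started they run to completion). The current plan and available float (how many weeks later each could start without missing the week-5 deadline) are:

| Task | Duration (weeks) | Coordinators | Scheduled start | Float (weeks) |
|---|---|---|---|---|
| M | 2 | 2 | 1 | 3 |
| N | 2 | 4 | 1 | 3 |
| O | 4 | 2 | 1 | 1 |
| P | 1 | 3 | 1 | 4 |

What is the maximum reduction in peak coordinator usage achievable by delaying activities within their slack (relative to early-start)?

5

Early-start peak: w1:11  w2:8  w3:2  w4:2  w5:0 ⇒ 11.
Leveled (M@1, N@3, O@1, P@5): w1:4  w2:4  w3:6  w4:6  w5:3 ⇒ 6.
Reduction 11 − 6 = 5.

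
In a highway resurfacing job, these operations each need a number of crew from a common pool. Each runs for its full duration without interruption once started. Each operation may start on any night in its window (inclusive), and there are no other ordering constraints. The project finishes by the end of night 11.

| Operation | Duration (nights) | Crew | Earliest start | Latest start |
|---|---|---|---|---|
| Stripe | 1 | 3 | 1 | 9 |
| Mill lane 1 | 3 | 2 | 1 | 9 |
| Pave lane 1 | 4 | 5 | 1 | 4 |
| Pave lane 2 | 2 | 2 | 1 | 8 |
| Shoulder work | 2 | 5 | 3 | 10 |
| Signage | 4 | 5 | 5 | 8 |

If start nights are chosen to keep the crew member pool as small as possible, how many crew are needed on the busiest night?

Early-start (Stripe@1, Mill lane 1@1, Pave lane 1@1, Pave lane 2@1, Shoulder work@3, Signage@5) gives peak 12: n1:12  n2:9  n3:12  n4:10  n5:5  n6:5  n7:5  n8:5  n9:0  n10:0  n11:0.
Shift Pave lane 1→2, Pave lane 2→4, Shoulder work→6, Signage→8.
Schedule Stripe@1, Mill lane 1@1, Pave lane 1@2, Pave lane 2@4, Shoulder work@6, Signage@8: n1:5  n2:7  n3:7  n4:7  n5:7  n6:5  n7:5  n8:5  n9:5  n10:5  n11:5 — peak 7.

7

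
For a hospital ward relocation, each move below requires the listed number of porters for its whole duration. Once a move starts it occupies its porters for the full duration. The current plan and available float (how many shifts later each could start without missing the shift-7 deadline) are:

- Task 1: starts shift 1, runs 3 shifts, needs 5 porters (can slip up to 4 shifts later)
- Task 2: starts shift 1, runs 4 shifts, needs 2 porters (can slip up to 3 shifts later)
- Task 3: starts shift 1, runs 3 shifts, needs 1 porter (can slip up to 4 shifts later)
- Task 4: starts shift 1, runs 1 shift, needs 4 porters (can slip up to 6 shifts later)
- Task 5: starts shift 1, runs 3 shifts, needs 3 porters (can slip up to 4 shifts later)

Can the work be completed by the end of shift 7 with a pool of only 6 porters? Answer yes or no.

Schedule Task 1@1, Task 2@4, Task 3@1, Task 4@4, Task 5@5: s1:6  s2:6  s3:6  s4:6  s5:5  s6:5  s7:5 — peak 6 ≤ 6.

yes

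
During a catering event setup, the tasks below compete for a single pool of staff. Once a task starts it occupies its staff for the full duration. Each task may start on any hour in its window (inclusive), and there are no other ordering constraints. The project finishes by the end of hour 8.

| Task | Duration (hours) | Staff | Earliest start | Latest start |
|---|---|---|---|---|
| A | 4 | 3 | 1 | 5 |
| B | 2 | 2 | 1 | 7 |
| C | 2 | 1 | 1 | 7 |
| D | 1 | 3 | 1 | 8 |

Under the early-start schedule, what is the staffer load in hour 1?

9

At early start, hour 1 has: A, B, C, D.
Demand: 3 + 2 + 1 + 3 = 9.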